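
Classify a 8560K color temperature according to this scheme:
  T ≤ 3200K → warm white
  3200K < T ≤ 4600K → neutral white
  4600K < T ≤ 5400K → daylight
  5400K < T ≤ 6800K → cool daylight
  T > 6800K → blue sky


Temperature: 8560K
8560K > 6800K → blue sky
Classification: blue sky


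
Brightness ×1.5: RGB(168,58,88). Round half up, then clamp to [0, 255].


Multiply each channel by 1.5, round half up, clamp to [0, 255]
R: 168×1.5 = 252
G: 58×1.5 = 87
B: 88×1.5 = 132
= RGB(252, 87, 132)


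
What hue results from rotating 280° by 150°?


New hue = (H + rotation) mod 360
New hue = (280 + 150) mod 360
= 430 mod 360
= 70°


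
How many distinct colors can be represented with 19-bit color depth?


Colors = 2^bits = 2^19
= 524,288 colors


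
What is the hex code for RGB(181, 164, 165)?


R = 181 → B5 (hex)
G = 164 → A4 (hex)
B = 165 → A5 (hex)
Hex = #B5A4A5


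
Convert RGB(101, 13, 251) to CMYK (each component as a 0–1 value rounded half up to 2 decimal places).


R'=101/255≈0.3961, G'=13/255≈0.0510, B'=251/255≈0.9843
K = 1 - max(R',G',B') = 1 - 251/255 = 4/255 = 0.01568… → 0.02
(1-R'-K)/(1-K) simplifies to (max-R)/max with max = 251:
C = (251-101)/251 = 150/251 = 0.59760… → 0.60
M = (251-13)/251 = 238/251 = 0.94820… → 0.95
Y = (251-251)/251 = 0/251 = 0 → 0.00
= CMYK(0.60, 0.95, 0.00, 0.02)


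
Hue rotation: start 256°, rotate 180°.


New hue = (H + rotation) mod 360
New hue = (256 + 180) mod 360
= 436 mod 360
= 76°


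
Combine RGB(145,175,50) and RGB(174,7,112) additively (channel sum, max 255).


Additive: each channel = min(255, C₁+C₂)
R: 145+174 = 319 → 255
G: 175+7 = 182 → 182
B: 50+112 = 162 → 162
= RGB(255, 182, 162)


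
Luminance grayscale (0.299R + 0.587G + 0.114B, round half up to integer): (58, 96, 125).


Gray = 0.299×R + 0.587×G + 0.114×B
Gray = 0.299×58 + 0.587×96 + 0.114×125
Gray = 17.342 + 56.352 + 14.250
Gray = 87.944 → round half up → 88
Gray = 88


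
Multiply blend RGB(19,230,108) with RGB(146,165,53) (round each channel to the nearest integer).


Multiply: C = A×B/255, rounded to nearest integer
R: 19×146/255 = 2774/255 ≈ 10.878 → 11
G: 230×165/255 = 37950/255 ≈ 148.824 → 149
B: 108×53/255 = 5724/255 ≈ 22.447 → 22
= RGB(11, 149, 22)


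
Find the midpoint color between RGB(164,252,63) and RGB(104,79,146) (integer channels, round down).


Midpoint: each channel = ⌊(C₁+C₂)/2⌋
R: ⌊(164+104)/2⌋ = 134
G: ⌊(252+79)/2⌋ = 165
B: ⌊(63+146)/2⌋ = 104
= RGB(134, 165, 104)


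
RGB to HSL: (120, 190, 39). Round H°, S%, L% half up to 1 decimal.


Normalize: R'=120/255≈0.4706, G'=190/255≈0.7451, B'=39/255≈0.1529
Max=190/255, Min=39/255, Δ=Max-Min=151/255
L = (Max+Min)/2 = (190+39)/510 = 229/510 = 0.44901… → L = 44.9%
L ≤ 0.5 → S = Δ/(Max+Min) = 151/(190+39) = 151/229 = 0.65938… → S = 65.9%
(the 1/255 factors cancel in S and H, so raw channel differences can be used)
Max is G' → H = 60 × ((B-R)/Δ + 2) = 60 × ((39-120)/151 + 2)
  -81/151 + 2 = -0.5364… + 2 = 1.4635…
  H = 60 × 1.4635… = 87.814…° → H = 87.8°
= HSL(87.8°, 65.9%, 44.9%)


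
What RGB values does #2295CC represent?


22 → 34 (R)
95 → 149 (G)
CC → 204 (B)
= RGB(34, 149, 204)


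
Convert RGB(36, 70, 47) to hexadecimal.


R = 36 → 24 (hex)
G = 70 → 46 (hex)
B = 47 → 2F (hex)
Hex = #24462F


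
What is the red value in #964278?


Color: #964278
R = 96 = 150
G = 42 = 66
B = 78 = 120
Red = 150


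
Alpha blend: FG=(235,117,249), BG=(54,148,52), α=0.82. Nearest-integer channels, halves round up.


C = α×F + (1-α)×B, with 1-α = 0.18
R: 0.82×235 + 0.18×54 = 192.70 + 9.72 = 202.42 → 202
G: 0.82×117 + 0.18×148 = 95.94 + 26.64 = 122.58 → 123
B: 0.82×249 + 0.18×52 = 204.18 + 9.36 = 213.54 → 214
= RGB(202, 123, 214)


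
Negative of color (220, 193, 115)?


Invert: (255-R, 255-G, 255-B)
R: 255-220 = 35
G: 255-193 = 62
B: 255-115 = 140
= RGB(35, 62, 140)


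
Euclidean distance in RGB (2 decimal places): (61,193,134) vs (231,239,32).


d = √[(R₁-R₂)² + (G₁-G₂)² + (B₁-B₂)²]
d = √[(61-231)² + (193-239)² + (134-32)²]
d = √[28900 + 2116 + 10404]
d = √41420
d ≈ 203.52


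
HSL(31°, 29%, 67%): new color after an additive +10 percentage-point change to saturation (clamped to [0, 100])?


Original S = 29%
Adjustment = +10 percentage points
New S = 29 + (10) = 39
Clamp to [0, 100] → 39
= HSL(31°, 39%, 67%)


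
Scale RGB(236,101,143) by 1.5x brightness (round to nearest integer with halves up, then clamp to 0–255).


Multiply each channel by 1.5, round half up, clamp to [0, 255]
R: 236×1.5 = 354 → clamp → 255
G: 101×1.5 = 151.5 → round → 152
B: 143×1.5 = 214.5 → round → 215
= RGB(255, 152, 215)


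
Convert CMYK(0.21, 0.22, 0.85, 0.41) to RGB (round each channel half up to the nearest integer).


R = 255 × (1-C) × (1-K) = 255 × 0.79 × 0.59 = 118.8555 → 119
G = 255 × (1-M) × (1-K) = 255 × 0.78 × 0.59 = 117.351 → 117
B = 255 × (1-Y) × (1-K) = 255 × 0.15 × 0.59 = 22.5675 → 23
= RGB(119, 117, 23)


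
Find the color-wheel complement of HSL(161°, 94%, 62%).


Complement = opposite side of color wheel = hue + 180°
H' = (161 + 180) mod 360 = 341°
S and L unchanged.
= HSL(341°, 94%, 62%)


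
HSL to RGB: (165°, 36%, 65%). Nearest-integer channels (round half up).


H=165°, S=0.36, L=0.65
C = (1-|2L-1|)×S = (1-|0.30|)×0.36 = 0.252
H' = H/60 = 165/60 ≈ 2.7500; X = C×(1-|H' mod 2 - 1|) = 0.189
m = L - C/2 = 0.65 - 0.126 = 0.524
Sector ⌊H'⌋ = 2 → (R',G',B') = (0.0, 0.252, 0.189)
RGB = ((R'+m)×255, (G'+m)×255, (B'+m)×255) = (133.62, 197.88, 181.815)
Round half up → RGB(134, 198, 182)


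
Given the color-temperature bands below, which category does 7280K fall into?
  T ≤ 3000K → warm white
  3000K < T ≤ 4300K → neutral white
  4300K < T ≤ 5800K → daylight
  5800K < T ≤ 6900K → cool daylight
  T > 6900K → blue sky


Temperature: 7280K
7280K > 6900K → blue sky
Classification: blue sky


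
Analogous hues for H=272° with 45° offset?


Base hue: 272°
Left analog: (272 - 45) mod 360 = 227°
Right analog: (272 + 45) mod 360 = 317°
Analogous hues = 227° and 317°


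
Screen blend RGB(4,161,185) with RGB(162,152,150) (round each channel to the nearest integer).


Screen: C = 255 - (255-A)×(255-B)/255, rounded to nearest integer
R: 255 - (255-4)×(255-162)/255 = 255 - 23343/255 ≈ 255 - 91.541 = 163.459 → 163
G: 255 - (255-161)×(255-152)/255 = 255 - 9682/255 ≈ 255 - 37.969 = 217.031 → 217
B: 255 - (255-185)×(255-150)/255 = 255 - 7350/255 ≈ 255 - 28.824 = 226.176 → 226
= RGB(163, 217, 226)


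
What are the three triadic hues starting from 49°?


Triadic: equally spaced at 120° intervals
H1 = 49°
H2 = (49 + 120) mod 360 = 169°
H3 = (49 + 240) mod 360 = 289°
Triadic = 49°, 169°, 289°


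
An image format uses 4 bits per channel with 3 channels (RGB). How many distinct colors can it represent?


Total bits = 4 bits/channel × 3 channels = 12 bits
Distinct colors = 2^12
= 4,096 colors


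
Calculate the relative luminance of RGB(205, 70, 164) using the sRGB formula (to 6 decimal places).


Linearize each channel (sRGB transfer function): c = v/255; c_lin = c/12.92 if c ≤ 0.04045, else ((c+0.055)/1.055)^2.4
  R: 205/255 ≈ 0.803922 > 0.04045 → ((0.803922+0.055)/1.055)^2.4 ≈ 0.610496
  G: 70/255 ≈ 0.274510 > 0.04045 → ((0.274510+0.055)/1.055)^2.4 ≈ 0.061246
  B: 164/255 ≈ 0.643137 > 0.04045 → ((0.643137+0.055)/1.055)^2.4 ≈ 0.371238
R_lin = 0.610496, G_lin = 0.061246, B_lin = 0.371238
L = 0.2126×R + 0.7152×G + 0.0722×B
L = 0.2126×0.610496 + 0.7152×0.061246 + 0.0722×0.371238
L ≈ 0.200398


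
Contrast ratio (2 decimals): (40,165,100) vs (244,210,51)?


Linearize each sRGB channel c=v/255: c/12.92 if c ≤ 0.04045 else ((c+0.055)/1.055)^2.4
L = 0.2126×R_lin + 0.7152×G_lin + 0.0722×B_lin
Color 1 (40,165,100):
  R=40: 40/255≈0.1569 > 0.04045 → ((0.1569+0.055)/1.055)^2.4 ≈ 0.02122
  G=165: 165/255≈0.6471 > 0.04045 → ((0.6471+0.055)/1.055)^2.4 ≈ 0.37626
  B=100: 100/255≈0.3922 > 0.04045 → ((0.3922+0.055)/1.055)^2.4 ≈ 0.12744
  L1 = 0.2126×0.02122 + 0.7152×0.37626 + 0.0722×0.12744 ≈ 0.28281
Color 2 (244,210,51):
  R=244: 244/255≈0.9569 > 0.04045 → ((0.9569+0.055)/1.055)^2.4 ≈ 0.90466
  G=210: 210/255≈0.8235 > 0.04045 → ((0.8235+0.055)/1.055)^2.4 ≈ 0.64448
  B=51: 51/255≈0.2000 > 0.04045 → ((0.2000+0.055)/1.055)^2.4 ≈ 0.03310
  L2 = 0.2126×0.90466 + 0.7152×0.64448 + 0.0722×0.03310 ≈ 0.65565
Lighter = 0.65565, Darker = 0.28281
Ratio = (L_lighter + 0.05) / (L_darker + 0.05)
Ratio = (0.65565 + 0.05) / (0.28281 + 0.05) = 0.70565 / 0.33281 ≈ 2.1203
Ratio ≈ 2.12:1


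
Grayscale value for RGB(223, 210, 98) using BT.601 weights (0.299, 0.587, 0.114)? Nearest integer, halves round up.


Gray = 0.299×R + 0.587×G + 0.114×B
Gray = 0.299×223 + 0.587×210 + 0.114×98
Gray = 66.677 + 123.270 + 11.172
Gray = 201.119 → round half up → 201
Gray = 201


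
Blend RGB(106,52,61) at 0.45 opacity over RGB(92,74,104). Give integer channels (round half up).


C = α×F + (1-α)×B, with 1-α = 0.55
R: 0.45×106 + 0.55×92 = 47.70 + 50.60 = 98.30 → 98
G: 0.45×52 + 0.55×74 = 23.40 + 40.70 = 64.10 → 64
B: 0.45×61 + 0.55×104 = 27.45 + 57.20 = 84.65 → 85
= RGB(98, 64, 85)


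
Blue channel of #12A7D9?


Color: #12A7D9
R = 12 = 18
G = A7 = 167
B = D9 = 217
Blue = 217


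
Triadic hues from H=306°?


Triadic: equally spaced at 120° intervals
H1 = 306°
H2 = (306 + 120) mod 360 = 66°
H3 = (306 + 240) mod 360 = 186°
Triadic = 306°, 66°, 186°


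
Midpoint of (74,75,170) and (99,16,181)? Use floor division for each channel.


Midpoint: each channel = ⌊(C₁+C₂)/2⌋
R: ⌊(74+99)/2⌋ = 86
G: ⌊(75+16)/2⌋ = 45
B: ⌊(170+181)/2⌋ = 175
= RGB(86, 45, 175)


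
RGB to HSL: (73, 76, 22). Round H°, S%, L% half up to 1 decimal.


Normalize: R'=73/255≈0.2863, G'=76/255≈0.2980, B'=22/255≈0.0863
Max=76/255, Min=22/255, Δ=Max-Min=54/255
L = (Max+Min)/2 = (76+22)/510 = 98/510 = 0.19215… → L = 19.2%
L ≤ 0.5 → S = Δ/(Max+Min) = 54/(76+22) = 54/98 = 0.55102… → S = 55.1%
(the 1/255 factors cancel in S and H, so raw channel differences can be used)
Max is G' → H = 60 × ((B-R)/Δ + 2) = 60 × ((22-73)/54 + 2)
  -51/54 + 2 = -0.9444… + 2 = 1.0555…
  H = 60 × 1.0555… = 63.333…° → H = 63.3°
= HSL(63.3°, 55.1%, 19.2%)


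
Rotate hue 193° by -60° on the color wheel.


New hue = (H + rotation) mod 360
New hue = (193 -60) mod 360
= 133 mod 360
= 133°


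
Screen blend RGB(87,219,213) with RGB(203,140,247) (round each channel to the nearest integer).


Screen: C = 255 - (255-A)×(255-B)/255, rounded to nearest integer
R: 255 - (255-87)×(255-203)/255 = 255 - 8736/255 ≈ 255 - 34.259 = 220.741 → 221
G: 255 - (255-219)×(255-140)/255 = 255 - 4140/255 ≈ 255 - 16.235 = 238.765 → 239
B: 255 - (255-213)×(255-247)/255 = 255 - 336/255 ≈ 255 - 1.318 = 253.682 → 254
= RGB(221, 239, 254)


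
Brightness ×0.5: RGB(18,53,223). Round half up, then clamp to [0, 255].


Multiply each channel by 0.5, round half up, clamp to [0, 255]
R: 18×0.5 = 9
G: 53×0.5 = 26.5 → round → 27
B: 223×0.5 = 111.5 → round → 112
= RGB(9, 27, 112)


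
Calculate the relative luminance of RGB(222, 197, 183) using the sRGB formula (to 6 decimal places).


Linearize each channel (sRGB transfer function): c = v/255; c_lin = c/12.92 if c ≤ 0.04045, else ((c+0.055)/1.055)^2.4
  R: 222/255 ≈ 0.870588 > 0.04045 → ((0.870588+0.055)/1.055)^2.4 ≈ 0.730461
  G: 197/255 ≈ 0.772549 > 0.04045 → ((0.772549+0.055)/1.055)^2.4 ≈ 0.558340
  B: 183/255 ≈ 0.717647 > 0.04045 → ((0.717647+0.055)/1.055)^2.4 ≈ 0.473531
R_lin = 0.730461, G_lin = 0.558340, B_lin = 0.473531
L = 0.2126×R + 0.7152×G + 0.0722×B
L = 0.2126×0.730461 + 0.7152×0.558340 + 0.0722×0.473531
L ≈ 0.588810


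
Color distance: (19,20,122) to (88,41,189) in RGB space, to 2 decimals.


d = √[(R₁-R₂)² + (G₁-G₂)² + (B₁-B₂)²]
d = √[(19-88)² + (20-41)² + (122-189)²]
d = √[4761 + 441 + 4489]
d = √9691
d ≈ 98.44


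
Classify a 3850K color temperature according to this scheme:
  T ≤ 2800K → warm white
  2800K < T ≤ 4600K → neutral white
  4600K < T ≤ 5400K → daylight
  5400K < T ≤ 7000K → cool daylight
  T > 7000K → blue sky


Temperature: 3850K
2800K < 3850K ≤ 4600K → neutral white
Classification: neutral white


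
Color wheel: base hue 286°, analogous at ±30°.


Base hue: 286°
Left analog: (286 - 30) mod 360 = 256°
Right analog: (286 + 30) mod 360 = 316°
Analogous hues = 256° and 316°


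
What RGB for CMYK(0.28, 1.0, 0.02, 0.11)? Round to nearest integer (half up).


R = 255 × (1-C) × (1-K) = 255 × 0.72 × 0.89 = 163.404 → 163
G = 255 × (1-M) × (1-K) = 255 × 0.00 × 0.89 = 0
B = 255 × (1-Y) × (1-K) = 255 × 0.98 × 0.89 = 222.411 → 222
= RGB(163, 0, 222)


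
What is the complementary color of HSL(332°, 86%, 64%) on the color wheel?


Complement = opposite side of color wheel = hue + 180°
H' = (332 + 180) mod 360 = 152°
S and L unchanged.
= HSL(152°, 86%, 64%)


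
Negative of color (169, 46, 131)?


Invert: (255-R, 255-G, 255-B)
R: 255-169 = 86
G: 255-46 = 209
B: 255-131 = 124
= RGB(86, 209, 124)


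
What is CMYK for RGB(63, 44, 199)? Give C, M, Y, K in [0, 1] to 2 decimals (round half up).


R'=63/255≈0.2471, G'=44/255≈0.1725, B'=199/255≈0.7804
K = 1 - max(R',G',B') = 1 - 199/255 = 56/255 = 0.21960… → 0.22
(1-R'-K)/(1-K) simplifies to (max-R)/max with max = 199:
C = (199-63)/199 = 136/199 = 0.68341… → 0.68
M = (199-44)/199 = 155/199 = 0.77889… → 0.78
Y = (199-199)/199 = 0/199 = 0 → 0.00
= CMYK(0.68, 0.78, 0.00, 0.22)


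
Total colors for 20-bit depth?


Colors = 2^bits = 2^20
= 1,048,576 colors


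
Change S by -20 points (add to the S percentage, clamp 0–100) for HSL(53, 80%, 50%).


Original S = 80%
Adjustment = -20 percentage points
New S = 80 + (-20) = 60
Clamp to [0, 100] → 60
= HSL(53°, 60%, 50%)


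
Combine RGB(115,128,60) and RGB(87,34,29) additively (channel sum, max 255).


Additive: each channel = min(255, C₁+C₂)
R: 115+87 = 202 → 202
G: 128+34 = 162 → 162
B: 60+29 = 89 → 89
= RGB(202, 162, 89)


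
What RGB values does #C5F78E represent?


C5 → 197 (R)
F7 → 247 (G)
8E → 142 (B)
= RGB(197, 247, 142)


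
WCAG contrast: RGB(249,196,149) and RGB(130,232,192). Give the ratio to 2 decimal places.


Linearize each sRGB channel c=v/255: c/12.92 if c ≤ 0.04045 else ((c+0.055)/1.055)^2.4
L = 0.2126×R_lin + 0.7152×G_lin + 0.0722×B_lin
Color 1 (249,196,149):
  R=249: 249/255≈0.9765 > 0.04045 → ((0.9765+0.055)/1.055)^2.4 ≈ 0.94731
  G=196: 196/255≈0.7686 > 0.04045 → ((0.7686+0.055)/1.055)^2.4 ≈ 0.55201
  B=149: 149/255≈0.5843 > 0.04045 → ((0.5843+0.055)/1.055)^2.4 ≈ 0.30054
  L1 = 0.2126×0.94731 + 0.7152×0.55201 + 0.0722×0.30054 ≈ 0.61790
Color 2 (130,232,192):
  R=130: 130/255≈0.5098 > 0.04045 → ((0.5098+0.055)/1.055)^2.4 ≈ 0.22323
  G=232: 232/255≈0.9098 > 0.04045 → ((0.9098+0.055)/1.055)^2.4 ≈ 0.80695
  B=192: 192/255≈0.7529 > 0.04045 → ((0.7529+0.055)/1.055)^2.4 ≈ 0.52712
  L2 = 0.2126×0.22323 + 0.7152×0.80695 + 0.0722×0.52712 ≈ 0.66265
Lighter = 0.66265, Darker = 0.61790
Ratio = (L_lighter + 0.05) / (L_darker + 0.05)
Ratio = (0.66265 + 0.05) / (0.61790 + 0.05) = 0.71265 / 0.66790 ≈ 1.0670
Ratio ≈ 1.07:1


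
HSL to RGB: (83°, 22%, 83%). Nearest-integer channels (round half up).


H=83°, S=0.22, L=0.83
C = (1-|2L-1|)×S = (1-|0.66|)×0.22 = 0.0748
H' = H/60 = 83/60 ≈ 1.3833; X = C×(1-|H' mod 2 - 1|) ≈ 0.0461
m = L - C/2 = 0.83 - 0.0374 = 0.7926
Sector ⌊H'⌋ = 1 → (R',G',B') = (≈0.0461, 0.0748, 0.0)
RGB = ((R'+m)×255, (G'+m)×255, (B'+m)×255) = (213.8753, 221.187, 202.113)
Round half up → RGB(214, 221, 202)


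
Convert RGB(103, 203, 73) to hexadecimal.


R = 103 → 67 (hex)
G = 203 → CB (hex)
B = 73 → 49 (hex)
Hex = #67CB49


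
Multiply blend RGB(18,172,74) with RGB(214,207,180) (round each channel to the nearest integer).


Multiply: C = A×B/255, rounded to nearest integer
R: 18×214/255 = 3852/255 ≈ 15.106 → 15
G: 172×207/255 = 35604/255 ≈ 139.624 → 140
B: 74×180/255 = 13320/255 ≈ 52.235 → 52
= RGB(15, 140, 52)


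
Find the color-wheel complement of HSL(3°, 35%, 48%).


Complement = opposite side of color wheel = hue + 180°
H' = (3 + 180) mod 360 = 183°
S and L unchanged.
= HSL(183°, 35%, 48%)


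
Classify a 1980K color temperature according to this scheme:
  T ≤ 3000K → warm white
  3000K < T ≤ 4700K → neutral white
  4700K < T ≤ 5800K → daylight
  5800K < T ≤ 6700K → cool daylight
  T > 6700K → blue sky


Temperature: 1980K
1980K ≤ 3000K → warm white
Classification: warm white


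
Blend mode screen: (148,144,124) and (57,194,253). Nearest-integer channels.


Screen: C = 255 - (255-A)×(255-B)/255, rounded to nearest integer
R: 255 - (255-148)×(255-57)/255 = 255 - 21186/255 ≈ 255 - 83.082 = 171.918 → 172
G: 255 - (255-144)×(255-194)/255 = 255 - 6771/255 ≈ 255 - 26.553 = 228.447 → 228
B: 255 - (255-124)×(255-253)/255 = 255 - 262/255 ≈ 255 - 1.027 = 253.973 → 254
= RGB(172, 228, 254)


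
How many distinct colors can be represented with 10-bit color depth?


Colors = 2^bits = 2^10
= 1,024 colors


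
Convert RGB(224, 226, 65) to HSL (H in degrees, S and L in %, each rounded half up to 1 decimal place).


Normalize: R'=224/255≈0.8784, G'=226/255≈0.8863, B'=65/255≈0.2549
Max=226/255, Min=65/255, Δ=Max-Min=161/255
L = (Max+Min)/2 = (226+65)/510 = 291/510 = 0.57058… → L = 57.1%
L > 0.5 → S = Δ/(2-Max-Min) = 161/(510-226-65) = 161/219 = 0.73515… → S = 73.5%
(the 1/255 factors cancel in S and H, so raw channel differences can be used)
Max is G' → H = 60 × ((B-R)/Δ + 2) = 60 × ((65-224)/161 + 2)
  -159/161 + 2 = -0.9875… + 2 = 1.0124…
  H = 60 × 1.0124… = 60.745…° → H = 60.7°
= HSL(60.7°, 73.5%, 57.1%)


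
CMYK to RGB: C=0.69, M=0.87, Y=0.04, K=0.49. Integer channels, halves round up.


R = 255 × (1-C) × (1-K) = 255 × 0.31 × 0.51 = 40.3155 → 40
G = 255 × (1-M) × (1-K) = 255 × 0.13 × 0.51 = 16.9065 → 17
B = 255 × (1-Y) × (1-K) = 255 × 0.96 × 0.51 = 124.848 → 125
= RGB(40, 17, 125)


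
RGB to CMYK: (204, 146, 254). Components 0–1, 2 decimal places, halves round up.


R'=204/255≈0.8000, G'=146/255≈0.5725, B'=254/255≈0.9961
K = 1 - max(R',G',B') = 1 - 254/255 = 1/255 = 0.00392… → 0.00
(1-R'-K)/(1-K) simplifies to (max-R)/max with max = 254:
C = (254-204)/254 = 50/254 = 0.19685… → 0.20
M = (254-146)/254 = 108/254 = 0.42519… → 0.43
Y = (254-254)/254 = 0/254 = 0 → 0.00
= CMYK(0.20, 0.43, 0.00, 0.00)


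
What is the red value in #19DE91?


Color: #19DE91
R = 19 = 25
G = DE = 222
B = 91 = 145
Red = 25


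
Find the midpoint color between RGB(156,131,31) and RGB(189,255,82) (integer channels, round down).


Midpoint: each channel = ⌊(C₁+C₂)/2⌋
R: ⌊(156+189)/2⌋ = 172
G: ⌊(131+255)/2⌋ = 193
B: ⌊(31+82)/2⌋ = 56
= RGB(172, 193, 56)


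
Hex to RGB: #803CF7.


80 → 128 (R)
3C → 60 (G)
F7 → 247 (B)
= RGB(128, 60, 247)


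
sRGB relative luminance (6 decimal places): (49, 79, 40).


Linearize each channel (sRGB transfer function): c = v/255; c_lin = c/12.92 if c ≤ 0.04045, else ((c+0.055)/1.055)^2.4
  R: 49/255 ≈ 0.192157 > 0.04045 → ((0.192157+0.055)/1.055)^2.4 ≈ 0.030713
  G: 79/255 ≈ 0.309804 > 0.04045 → ((0.309804+0.055)/1.055)^2.4 ≈ 0.078187
  B: 40/255 ≈ 0.156863 > 0.04045 → ((0.156863+0.055)/1.055)^2.4 ≈ 0.021219
R_lin = 0.030713, G_lin = 0.078187, B_lin = 0.021219
L = 0.2126×R + 0.7152×G + 0.0722×B
L = 0.2126×0.030713 + 0.7152×0.078187 + 0.0722×0.021219
L ≈ 0.063981


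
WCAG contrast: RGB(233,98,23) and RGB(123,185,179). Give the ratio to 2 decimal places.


Linearize each sRGB channel c=v/255: c/12.92 if c ≤ 0.04045 else ((c+0.055)/1.055)^2.4
L = 0.2126×R_lin + 0.7152×G_lin + 0.0722×B_lin
Color 1 (233,98,23):
  R=233: 233/255≈0.9137 > 0.04045 → ((0.9137+0.055)/1.055)^2.4 ≈ 0.81485
  G=98: 98/255≈0.3843 > 0.04045 → ((0.3843+0.055)/1.055)^2.4 ≈ 0.12214
  B=23: 23/255≈0.0902 > 0.04045 → ((0.0902+0.055)/1.055)^2.4 ≈ 0.00857
  L1 = 0.2126×0.81485 + 0.7152×0.12214 + 0.0722×0.00857 ≈ 0.26121
Color 2 (123,185,179):
  R=123: 123/255≈0.4824 > 0.04045 → ((0.4824+0.055)/1.055)^2.4 ≈ 0.19807
  G=185: 185/255≈0.7255 > 0.04045 → ((0.7255+0.055)/1.055)^2.4 ≈ 0.48515
  B=179: 179/255≈0.7020 > 0.04045 → ((0.7020+0.055)/1.055)^2.4 ≈ 0.45079
  L2 = 0.2126×0.19807 + 0.7152×0.48515 + 0.0722×0.45079 ≈ 0.42164
Lighter = 0.42164, Darker = 0.26121
Ratio = (L_lighter + 0.05) / (L_darker + 0.05)
Ratio = (0.42164 + 0.05) / (0.26121 + 0.05) = 0.47164 / 0.31121 ≈ 1.5155
Ratio ≈ 1.52:1


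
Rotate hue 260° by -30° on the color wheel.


New hue = (H + rotation) mod 360
New hue = (260 -30) mod 360
= 230 mod 360
= 230°


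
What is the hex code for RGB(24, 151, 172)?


R = 24 → 18 (hex)
G = 151 → 97 (hex)
B = 172 → AC (hex)
Hex = #1897AC


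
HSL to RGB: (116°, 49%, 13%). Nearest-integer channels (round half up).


H=116°, S=0.49, L=0.13
C = (1-|2L-1|)×S = (1-|-0.74|)×0.49 = 0.1274
H' = H/60 = 116/60 ≈ 1.9333; X = C×(1-|H' mod 2 - 1|) ≈ 0.0085
m = L - C/2 = 0.13 - 0.0637 = 0.0663
Sector ⌊H'⌋ = 1 → (R',G',B') = (≈0.0085, 0.1274, 0.0)
RGB = ((R'+m)×255, (G'+m)×255, (B'+m)×255) = (19.0723, 49.3935, 16.9065)
Round half up → RGB(19, 49, 17)


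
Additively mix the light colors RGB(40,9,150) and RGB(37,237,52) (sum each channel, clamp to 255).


Additive: each channel = min(255, C₁+C₂)
R: 40+37 = 77 → 77
G: 9+237 = 246 → 246
B: 150+52 = 202 → 202
= RGB(77, 246, 202)


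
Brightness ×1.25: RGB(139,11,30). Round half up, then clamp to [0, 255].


Multiply each channel by 1.25, round half up, clamp to [0, 255]
R: 139×1.25 = 173.75 → round → 174
G: 11×1.25 = 13.75 → round → 14
B: 30×1.25 = 37.5 → round → 38
= RGB(174, 14, 38)


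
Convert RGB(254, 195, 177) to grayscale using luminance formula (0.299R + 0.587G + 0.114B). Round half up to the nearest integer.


Gray = 0.299×R + 0.587×G + 0.114×B
Gray = 0.299×254 + 0.587×195 + 0.114×177
Gray = 75.946 + 114.465 + 20.178
Gray = 210.589 → round half up → 211
Gray = 211


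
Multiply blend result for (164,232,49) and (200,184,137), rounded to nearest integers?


Multiply: C = A×B/255, rounded to nearest integer
R: 164×200/255 = 32800/255 ≈ 128.627 → 129
G: 232×184/255 = 42688/255 ≈ 167.404 → 167
B: 49×137/255 = 6713/255 ≈ 26.325 → 26
= RGB(129, 167, 26)


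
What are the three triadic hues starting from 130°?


Triadic: equally spaced at 120° intervals
H1 = 130°
H2 = (130 + 120) mod 360 = 250°
H3 = (130 + 240) mod 360 = 10°
Triadic = 130°, 250°, 10°


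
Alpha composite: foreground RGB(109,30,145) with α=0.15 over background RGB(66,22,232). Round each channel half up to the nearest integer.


C = α×F + (1-α)×B, with 1-α = 0.85
R: 0.15×109 + 0.85×66 = 16.35 + 56.10 = 72.45 → 72
G: 0.15×30 + 0.85×22 = 4.50 + 18.70 = 23.20 → 23
B: 0.15×145 + 0.85×232 = 21.75 + 197.20 = 218.95 → 219
= RGB(72, 23, 219)


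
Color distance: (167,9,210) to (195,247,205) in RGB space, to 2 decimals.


d = √[(R₁-R₂)² + (G₁-G₂)² + (B₁-B₂)²]
d = √[(167-195)² + (9-247)² + (210-205)²]
d = √[784 + 56644 + 25]
d = √57453
d ≈ 239.69


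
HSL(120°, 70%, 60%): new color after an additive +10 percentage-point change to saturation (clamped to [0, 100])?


Original S = 70%
Adjustment = +10 percentage points
New S = 70 + (10) = 80
Clamp to [0, 100] → 80
= HSL(120°, 80%, 60%)


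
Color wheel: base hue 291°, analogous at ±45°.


Base hue: 291°
Left analog: (291 - 45) mod 360 = 246°
Right analog: (291 + 45) mod 360 = 336°
Analogous hues = 246° and 336°


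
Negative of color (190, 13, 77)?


Invert: (255-R, 255-G, 255-B)
R: 255-190 = 65
G: 255-13 = 242
B: 255-77 = 178
= RGB(65, 242, 178)


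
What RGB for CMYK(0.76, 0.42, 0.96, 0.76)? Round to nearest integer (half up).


R = 255 × (1-C) × (1-K) = 255 × 0.24 × 0.24 = 14.688 → 15
G = 255 × (1-M) × (1-K) = 255 × 0.58 × 0.24 = 35.496 → 35
B = 255 × (1-Y) × (1-K) = 255 × 0.04 × 0.24 = 2.448 → 2
= RGB(15, 35, 2)


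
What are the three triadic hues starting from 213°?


Triadic: equally spaced at 120° intervals
H1 = 213°
H2 = (213 + 120) mod 360 = 333°
H3 = (213 + 240) mod 360 = 93°
Triadic = 213°, 333°, 93°


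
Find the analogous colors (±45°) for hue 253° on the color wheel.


Base hue: 253°
Left analog: (253 - 45) mod 360 = 208°
Right analog: (253 + 45) mod 360 = 298°
Analogous hues = 208° and 298°


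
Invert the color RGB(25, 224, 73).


Invert: (255-R, 255-G, 255-B)
R: 255-25 = 230
G: 255-224 = 31
B: 255-73 = 182
= RGB(230, 31, 182)


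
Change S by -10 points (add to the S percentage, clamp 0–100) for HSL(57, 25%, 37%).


Original S = 25%
Adjustment = -10 percentage points
New S = 25 + (-10) = 15
Clamp to [0, 100] → 15
= HSL(57°, 15%, 37%)


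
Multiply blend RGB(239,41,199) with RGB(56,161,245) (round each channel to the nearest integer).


Multiply: C = A×B/255, rounded to nearest integer
R: 239×56/255 = 13384/255 ≈ 52.486 → 52
G: 41×161/255 = 6601/255 ≈ 25.886 → 26
B: 199×245/255 = 48755/255 ≈ 191.196 → 191
= RGB(52, 26, 191)


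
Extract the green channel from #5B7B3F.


Color: #5B7B3F
R = 5B = 91
G = 7B = 123
B = 3F = 63
Green = 123


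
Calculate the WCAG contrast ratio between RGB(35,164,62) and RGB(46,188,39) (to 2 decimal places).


Linearize each sRGB channel c=v/255: c/12.92 if c ≤ 0.04045 else ((c+0.055)/1.055)^2.4
L = 0.2126×R_lin + 0.7152×G_lin + 0.0722×B_lin
Color 1 (35,164,62):
  R=35: 35/255≈0.1373 > 0.04045 → ((0.1373+0.055)/1.055)^2.4 ≈ 0.01681
  G=164: 164/255≈0.6431 > 0.04045 → ((0.6431+0.055)/1.055)^2.4 ≈ 0.37124
  B=62: 62/255≈0.2431 > 0.04045 → ((0.2431+0.055)/1.055)^2.4 ≈ 0.04817
  L1 = 0.2126×0.01681 + 0.7152×0.37124 + 0.0722×0.04817 ≈ 0.27256
Color 2 (46,188,39):
  R=46: 46/255≈0.1804 > 0.04045 → ((0.1804+0.055)/1.055)^2.4 ≈ 0.02732
  G=188: 188/255≈0.7373 > 0.04045 → ((0.7373+0.055)/1.055)^2.4 ≈ 0.50289
  B=39: 39/255≈0.1529 > 0.04045 → ((0.1529+0.055)/1.055)^2.4 ≈ 0.02029
  L2 = 0.2126×0.02732 + 0.7152×0.50289 + 0.0722×0.02029 ≈ 0.36694
Lighter = 0.36694, Darker = 0.27256
Ratio = (L_lighter + 0.05) / (L_darker + 0.05)
Ratio = (0.36694 + 0.05) / (0.27256 + 0.05) = 0.41694 / 0.32256 ≈ 1.2926
Ratio ≈ 1.29:1


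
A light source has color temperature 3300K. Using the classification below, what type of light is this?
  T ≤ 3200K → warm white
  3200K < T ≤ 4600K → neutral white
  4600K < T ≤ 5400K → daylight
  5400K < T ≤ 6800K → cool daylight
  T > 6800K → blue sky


Temperature: 3300K
3200K < 3300K ≤ 4600K → neutral white
Classification: neutral white


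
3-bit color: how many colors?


Colors = 2^bits = 2^3
= 8 colors


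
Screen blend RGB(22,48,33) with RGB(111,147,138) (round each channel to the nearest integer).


Screen: C = 255 - (255-A)×(255-B)/255, rounded to nearest integer
R: 255 - (255-22)×(255-111)/255 = 255 - 33552/255 ≈ 255 - 131.576 = 123.424 → 123
G: 255 - (255-48)×(255-147)/255 = 255 - 22356/255 ≈ 255 - 87.671 = 167.329 → 167
B: 255 - (255-33)×(255-138)/255 = 255 - 25974/255 ≈ 255 - 101.859 = 153.141 → 153
= RGB(123, 167, 153)


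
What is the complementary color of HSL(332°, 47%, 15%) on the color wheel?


Complement = opposite side of color wheel = hue + 180°
H' = (332 + 180) mod 360 = 152°
S and L unchanged.
= HSL(152°, 47%, 15%)


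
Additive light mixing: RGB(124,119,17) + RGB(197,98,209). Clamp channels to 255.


Additive: each channel = min(255, C₁+C₂)
R: 124+197 = 321 → 255
G: 119+98 = 217 → 217
B: 17+209 = 226 → 226
= RGB(255, 217, 226)


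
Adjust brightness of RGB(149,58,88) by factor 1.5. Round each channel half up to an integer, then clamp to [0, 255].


Multiply each channel by 1.5, round half up, clamp to [0, 255]
R: 149×1.5 = 223.5 → round → 224
G: 58×1.5 = 87
B: 88×1.5 = 132
= RGB(224, 87, 132)


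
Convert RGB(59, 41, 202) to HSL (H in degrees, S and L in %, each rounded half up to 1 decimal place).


Normalize: R'=59/255≈0.2314, G'=41/255≈0.1608, B'=202/255≈0.7922
Max=202/255, Min=41/255, Δ=Max-Min=161/255
L = (Max+Min)/2 = (202+41)/510 = 243/510 = 0.47647… → L = 47.6%
L ≤ 0.5 → S = Δ/(Max+Min) = 161/(202+41) = 161/243 = 0.66255… → S = 66.3%
(the 1/255 factors cancel in S and H, so raw channel differences can be used)
Max is B' → H = 60 × ((R-G)/Δ + 4) = 60 × ((59-41)/161 + 4)
  18/161 + 4 = 0.1118… + 4 = 4.1118…
  H = 60 × 4.1118… = 246.708…° → H = 246.7°
= HSL(246.7°, 66.3%, 47.6%)


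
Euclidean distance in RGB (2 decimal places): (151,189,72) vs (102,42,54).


d = √[(R₁-R₂)² + (G₁-G₂)² + (B₁-B₂)²]
d = √[(151-102)² + (189-42)² + (72-54)²]
d = √[2401 + 21609 + 324]
d = √24334
d ≈ 155.99


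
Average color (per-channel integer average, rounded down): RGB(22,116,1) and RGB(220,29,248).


Midpoint: each channel = ⌊(C₁+C₂)/2⌋
R: ⌊(22+220)/2⌋ = 121
G: ⌊(116+29)/2⌋ = 72
B: ⌊(1+248)/2⌋ = 124
= RGB(121, 72, 124)


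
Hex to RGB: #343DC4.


34 → 52 (R)
3D → 61 (G)
C4 → 196 (B)
= RGB(52, 61, 196)


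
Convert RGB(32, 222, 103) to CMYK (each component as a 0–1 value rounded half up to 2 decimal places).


R'=32/255≈0.1255, G'=222/255≈0.8706, B'=103/255≈0.4039
K = 1 - max(R',G',B') = 1 - 222/255 = 33/255 = 0.12941… → 0.13
(1-R'-K)/(1-K) simplifies to (max-R)/max with max = 222:
C = (222-32)/222 = 190/222 = 0.85585… → 0.86
M = (222-222)/222 = 0/222 = 0 → 0.00
Y = (222-103)/222 = 119/222 = 0.53603… → 0.54
= CMYK(0.86, 0.00, 0.54, 0.13)


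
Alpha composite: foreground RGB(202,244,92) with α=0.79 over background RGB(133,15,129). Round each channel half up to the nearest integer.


C = α×F + (1-α)×B, with 1-α = 0.21
R: 0.79×202 + 0.21×133 = 159.58 + 27.93 = 187.51 → 188
G: 0.79×244 + 0.21×15 = 192.76 + 3.15 = 195.91 → 196
B: 0.79×92 + 0.21×129 = 72.68 + 27.09 = 99.77 → 100
= RGB(188, 196, 100)


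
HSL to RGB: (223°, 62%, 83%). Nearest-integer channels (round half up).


H=223°, S=0.62, L=0.83
C = (1-|2L-1|)×S = (1-|0.66|)×0.62 = 0.2108
H' = H/60 = 223/60 ≈ 3.7167; X = C×(1-|H' mod 2 - 1|) ≈ 0.0597
m = L - C/2 = 0.83 - 0.1054 = 0.7246
Sector ⌊H'⌋ = 3 → (R',G',B') = (0.0, ≈0.0597, 0.2108)
RGB = ((R'+m)×255, (G'+m)×255, (B'+m)×255) = (184.773, 200.0033, 238.527)
Round half up → RGB(185, 200, 239)


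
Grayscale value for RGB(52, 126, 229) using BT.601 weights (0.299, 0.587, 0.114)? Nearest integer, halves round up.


Gray = 0.299×R + 0.587×G + 0.114×B
Gray = 0.299×52 + 0.587×126 + 0.114×229
Gray = 15.548 + 73.962 + 26.106
Gray = 115.616 → round half up → 116
Gray = 116


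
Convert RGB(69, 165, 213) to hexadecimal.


R = 69 → 45 (hex)
G = 165 → A5 (hex)
B = 213 → D5 (hex)
Hex = #45A5D5


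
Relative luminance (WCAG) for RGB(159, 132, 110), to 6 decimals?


Linearize each channel (sRGB transfer function): c = v/255; c_lin = c/12.92 if c ≤ 0.04045, else ((c+0.055)/1.055)^2.4
  R: 159/255 ≈ 0.623529 > 0.04045 → ((0.623529+0.055)/1.055)^2.4 ≈ 0.346704
  G: 132/255 ≈ 0.517647 > 0.04045 → ((0.517647+0.055)/1.055)^2.4 ≈ 0.230740
  B: 110/255 ≈ 0.431373 > 0.04045 → ((0.431373+0.055)/1.055)^2.4 ≈ 0.155926
R_lin = 0.346704, G_lin = 0.230740, B_lin = 0.155926
L = 0.2126×R + 0.7152×G + 0.0722×B
L = 0.2126×0.346704 + 0.7152×0.230740 + 0.0722×0.155926
L ≈ 0.249992


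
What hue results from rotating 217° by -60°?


New hue = (H + rotation) mod 360
New hue = (217 -60) mod 360
= 157 mod 360
= 157°


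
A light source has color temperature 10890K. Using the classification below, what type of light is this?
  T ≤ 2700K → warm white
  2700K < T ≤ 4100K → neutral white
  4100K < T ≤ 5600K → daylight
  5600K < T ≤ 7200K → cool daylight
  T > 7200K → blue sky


Temperature: 10890K
10890K > 7200K → blue sky
Classification: blue sky


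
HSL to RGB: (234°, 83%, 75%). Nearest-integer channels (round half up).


H=234°, S=0.83, L=0.75
C = (1-|2L-1|)×S = (1-|0.50|)×0.83 = 0.415
H' = H/60 = 234/60 ≈ 3.9000; X = C×(1-|H' mod 2 - 1|) = 0.0415
m = L - C/2 = 0.75 - 0.2075 = 0.5425
Sector ⌊H'⌋ = 3 → (R',G',B') = (0.0, 0.0415, 0.415)
RGB = ((R'+m)×255, (G'+m)×255, (B'+m)×255) = (138.3375, 148.92, 244.1625)
Round half up → RGB(138, 149, 244)


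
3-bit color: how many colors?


Colors = 2^bits = 2^3
= 8 colors


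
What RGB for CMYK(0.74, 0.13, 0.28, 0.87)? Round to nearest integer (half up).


R = 255 × (1-C) × (1-K) = 255 × 0.26 × 0.13 = 8.619 → 9
G = 255 × (1-M) × (1-K) = 255 × 0.87 × 0.13 = 28.8405 → 29
B = 255 × (1-Y) × (1-K) = 255 × 0.72 × 0.13 = 23.868 → 24
= RGB(9, 29, 24)


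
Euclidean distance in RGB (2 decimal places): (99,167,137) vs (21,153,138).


d = √[(R₁-R₂)² + (G₁-G₂)² + (B₁-B₂)²]
d = √[(99-21)² + (167-153)² + (137-138)²]
d = √[6084 + 196 + 1]
d = √6281
d ≈ 79.25


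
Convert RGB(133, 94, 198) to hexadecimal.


R = 133 → 85 (hex)
G = 94 → 5E (hex)
B = 198 → C6 (hex)
Hex = #855EC6


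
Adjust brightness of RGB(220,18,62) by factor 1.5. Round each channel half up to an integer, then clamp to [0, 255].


Multiply each channel by 1.5, round half up, clamp to [0, 255]
R: 220×1.5 = 330 → clamp → 255
G: 18×1.5 = 27
B: 62×1.5 = 93
= RGB(255, 27, 93)


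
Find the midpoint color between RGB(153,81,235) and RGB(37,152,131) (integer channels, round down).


Midpoint: each channel = ⌊(C₁+C₂)/2⌋
R: ⌊(153+37)/2⌋ = 95
G: ⌊(81+152)/2⌋ = 116
B: ⌊(235+131)/2⌋ = 183
= RGB(95, 116, 183)


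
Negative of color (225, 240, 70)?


Invert: (255-R, 255-G, 255-B)
R: 255-225 = 30
G: 255-240 = 15
B: 255-70 = 185
= RGB(30, 15, 185)


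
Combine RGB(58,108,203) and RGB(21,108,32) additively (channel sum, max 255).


Additive: each channel = min(255, C₁+C₂)
R: 58+21 = 79 → 79
G: 108+108 = 216 → 216
B: 203+32 = 235 → 235
= RGB(79, 216, 235)


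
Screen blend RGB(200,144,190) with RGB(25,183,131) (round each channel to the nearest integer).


Screen: C = 255 - (255-A)×(255-B)/255, rounded to nearest integer
R: 255 - (255-200)×(255-25)/255 = 255 - 12650/255 ≈ 255 - 49.608 = 205.392 → 205
G: 255 - (255-144)×(255-183)/255 = 255 - 7992/255 ≈ 255 - 31.341 = 223.659 → 224
B: 255 - (255-190)×(255-131)/255 = 255 - 8060/255 ≈ 255 - 31.608 = 223.392 → 223
= RGB(205, 224, 223)


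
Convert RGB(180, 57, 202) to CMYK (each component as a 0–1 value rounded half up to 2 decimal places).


R'=180/255≈0.7059, G'=57/255≈0.2235, B'=202/255≈0.7922
K = 1 - max(R',G',B') = 1 - 202/255 = 53/255 = 0.20784… → 0.21
(1-R'-K)/(1-K) simplifies to (max-R)/max with max = 202:
C = (202-180)/202 = 22/202 = 0.10891… → 0.11
M = (202-57)/202 = 145/202 = 0.71782… → 0.72
Y = (202-202)/202 = 0/202 = 0 → 0.00
= CMYK(0.11, 0.72, 0.00, 0.21)


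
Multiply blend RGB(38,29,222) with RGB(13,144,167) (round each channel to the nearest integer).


Multiply: C = A×B/255, rounded to nearest integer
R: 38×13/255 = 494/255 ≈ 1.937 → 2
G: 29×144/255 = 4176/255 ≈ 16.376 → 16
B: 222×167/255 = 37074/255 ≈ 145.388 → 145
= RGB(2, 16, 145)


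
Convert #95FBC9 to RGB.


95 → 149 (R)
FB → 251 (G)
C9 → 201 (B)
= RGB(149, 251, 201)


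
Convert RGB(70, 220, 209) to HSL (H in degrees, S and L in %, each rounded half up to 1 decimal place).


Normalize: R'=70/255≈0.2745, G'=220/255≈0.8627, B'=209/255≈0.8196
Max=220/255, Min=70/255, Δ=Max-Min=150/255
L = (Max+Min)/2 = (220+70)/510 = 290/510 = 0.56862… → L = 56.9%
L > 0.5 → S = Δ/(2-Max-Min) = 150/(510-220-70) = 150/220 = 0.68181… → S = 68.2%
(the 1/255 factors cancel in S and H, so raw channel differences can be used)
Max is G' → H = 60 × ((B-R)/Δ + 2) = 60 × ((209-70)/150 + 2)
  139/150 + 2 = 0.9266… + 2 = 2.9266…
  H = 60 × 2.9266… = 175.6° → H = 175.6°
= HSL(175.6°, 68.2%, 56.9%)


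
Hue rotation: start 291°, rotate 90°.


New hue = (H + rotation) mod 360
New hue = (291 + 90) mod 360
= 381 mod 360
= 21°


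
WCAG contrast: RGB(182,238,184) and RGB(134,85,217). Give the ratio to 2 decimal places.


Linearize each sRGB channel c=v/255: c/12.92 if c ≤ 0.04045 else ((c+0.055)/1.055)^2.4
L = 0.2126×R_lin + 0.7152×G_lin + 0.0722×B_lin
Color 1 (182,238,184):
  R=182: 182/255≈0.7137 > 0.04045 → ((0.7137+0.055)/1.055)^2.4 ≈ 0.46778
  G=238: 238/255≈0.9333 > 0.04045 → ((0.9333+0.055)/1.055)^2.4 ≈ 0.85499
  B=184: 184/255≈0.7216 > 0.04045 → ((0.7216+0.055)/1.055)^2.4 ≈ 0.47932
  L1 = 0.2126×0.46778 + 0.7152×0.85499 + 0.0722×0.47932 ≈ 0.74555
Color 2 (134,85,217):
  R=134: 134/255≈0.5255 > 0.04045 → ((0.5255+0.055)/1.055)^2.4 ≈ 0.23840
  G=85: 85/255≈0.3333 > 0.04045 → ((0.3333+0.055)/1.055)^2.4 ≈ 0.09084
  B=217: 217/255≈0.8510 > 0.04045 → ((0.8510+0.055)/1.055)^2.4 ≈ 0.69387
  L2 = 0.2126×0.23840 + 0.7152×0.09084 + 0.0722×0.69387 ≈ 0.16575
Lighter = 0.74555, Darker = 0.16575
Ratio = (L_lighter + 0.05) / (L_darker + 0.05)
Ratio = (0.74555 + 0.05) / (0.16575 + 0.05) = 0.79555 / 0.21575 ≈ 3.6873
Ratio ≈ 3.69:1


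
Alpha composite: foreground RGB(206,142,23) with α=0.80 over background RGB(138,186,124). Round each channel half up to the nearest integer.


C = α×F + (1-α)×B, with 1-α = 0.20
R: 0.80×206 + 0.20×138 = 164.80 + 27.60 = 192.40 → 192
G: 0.80×142 + 0.20×186 = 113.60 + 37.20 = 150.80 → 151
B: 0.80×23 + 0.20×124 = 18.40 + 24.80 = 43.20 → 43
= RGB(192, 151, 43)


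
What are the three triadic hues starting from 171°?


Triadic: equally spaced at 120° intervals
H1 = 171°
H2 = (171 + 120) mod 360 = 291°
H3 = (171 + 240) mod 360 = 51°
Triadic = 171°, 291°, 51°


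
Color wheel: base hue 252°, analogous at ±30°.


Base hue: 252°
Left analog: (252 - 30) mod 360 = 222°
Right analog: (252 + 30) mod 360 = 282°
Analogous hues = 222° and 282°


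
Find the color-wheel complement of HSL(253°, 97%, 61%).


Complement = opposite side of color wheel = hue + 180°
H' = (253 + 180) mod 360 = 73°
S and L unchanged.
= HSL(73°, 97%, 61%)


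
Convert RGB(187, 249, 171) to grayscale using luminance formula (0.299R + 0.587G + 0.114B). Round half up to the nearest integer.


Gray = 0.299×R + 0.587×G + 0.114×B
Gray = 0.299×187 + 0.587×249 + 0.114×171
Gray = 55.913 + 146.163 + 19.494
Gray = 221.570 → round half up → 222
Gray = 222


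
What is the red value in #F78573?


Color: #F78573
R = F7 = 247
G = 85 = 133
B = 73 = 115
Red = 247


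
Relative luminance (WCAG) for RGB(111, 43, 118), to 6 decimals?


Linearize each channel (sRGB transfer function): c = v/255; c_lin = c/12.92 if c ≤ 0.04045, else ((c+0.055)/1.055)^2.4
  R: 111/255 ≈ 0.435294 > 0.04045 → ((0.435294+0.055)/1.055)^2.4 ≈ 0.158961
  G: 43/255 ≈ 0.168627 > 0.04045 → ((0.168627+0.055)/1.055)^2.4 ≈ 0.024158
  B: 118/255 ≈ 0.462745 > 0.04045 → ((0.462745+0.055)/1.055)^2.4 ≈ 0.181164
R_lin = 0.158961, G_lin = 0.024158, B_lin = 0.181164
L = 0.2126×R + 0.7152×G + 0.0722×B
L = 0.2126×0.158961 + 0.7152×0.024158 + 0.0722×0.181164
L ≈ 0.064153
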